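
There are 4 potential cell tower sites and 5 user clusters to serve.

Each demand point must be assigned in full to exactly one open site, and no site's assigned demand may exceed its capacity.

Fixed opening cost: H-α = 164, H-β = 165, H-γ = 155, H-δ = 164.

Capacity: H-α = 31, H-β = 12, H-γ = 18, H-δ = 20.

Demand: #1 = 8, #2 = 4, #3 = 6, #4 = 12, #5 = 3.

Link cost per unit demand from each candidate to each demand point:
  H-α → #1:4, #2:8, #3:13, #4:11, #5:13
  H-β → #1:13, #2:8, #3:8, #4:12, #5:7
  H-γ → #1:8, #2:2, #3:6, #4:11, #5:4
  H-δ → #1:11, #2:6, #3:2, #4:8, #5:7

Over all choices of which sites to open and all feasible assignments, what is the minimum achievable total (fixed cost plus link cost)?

Open {H-γ, H-δ}; cheapest assignment that respects the capacities:
  H-γ (cap 18, load 15): #1, #2, #5 — cost 8×8 + 4×2 + 3×4 = 84
  H-δ (cap 20, load 18): #3, #4 — cost 6×2 + 12×8 = 108
  Shipping 192, fixed 319 → total 511.
  Any other capacity-feasible assignment to {H-γ, H-δ} ships for at least 192.
Compare {H-α, H-γ}: its best feasible assignment gives total 539.
Compare {H-α, H-δ}: its best feasible assignment gives total 539.
Every other set of open sites that can feasibly serve all demand totals ≥ 539 even under its best assignment. Minimum: 511.

511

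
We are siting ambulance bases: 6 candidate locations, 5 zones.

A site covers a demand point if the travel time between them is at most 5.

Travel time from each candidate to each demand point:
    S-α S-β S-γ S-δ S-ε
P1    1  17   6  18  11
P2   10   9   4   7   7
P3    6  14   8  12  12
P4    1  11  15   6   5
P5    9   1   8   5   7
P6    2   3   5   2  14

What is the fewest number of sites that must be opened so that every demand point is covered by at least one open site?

Coverage sets (demand points within 5 of each site):
  P1: {S-α}
  P2: {S-γ}
  P3: {}
  P4: {S-α, S-ε}
  P5: {S-β, S-δ}
  P6: {S-α, S-β, S-γ, S-δ}
No single site covers all 5 demand points.
But {P4, P6} covers everything, so the minimum is 2.

2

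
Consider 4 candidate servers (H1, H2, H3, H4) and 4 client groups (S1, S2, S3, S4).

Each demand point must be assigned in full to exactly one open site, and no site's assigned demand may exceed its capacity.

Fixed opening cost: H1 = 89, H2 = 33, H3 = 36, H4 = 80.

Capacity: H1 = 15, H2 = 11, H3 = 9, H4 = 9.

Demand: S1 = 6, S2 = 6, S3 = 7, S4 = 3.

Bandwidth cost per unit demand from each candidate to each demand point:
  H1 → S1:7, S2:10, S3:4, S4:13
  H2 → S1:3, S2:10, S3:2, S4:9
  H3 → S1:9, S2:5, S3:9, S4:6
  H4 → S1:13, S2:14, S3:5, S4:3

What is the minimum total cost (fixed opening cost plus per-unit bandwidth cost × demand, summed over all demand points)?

Open {H1, H3}; cheapest assignment that respects the capacities:
  H1 (cap 15, load 13): S1, S3 — cost 6×7 + 7×4 = 70
  H3 (cap 9, load 9): S2, S4 — cost 6×5 + 3×6 = 48
  Shipping 118, fixed 125 → total 243.
  Any other capacity-feasible assignment to {H1, H3} ships for at least 118.
Compare {H2, H3, H4}: its best feasible assignment gives total 250.
Compare {H1, H2, H3}: its best feasible assignment gives total 252.
Every other set of open sites that can feasibly serve all demand totals ≥ 250 even under its best assignment. Minimum: 243.

243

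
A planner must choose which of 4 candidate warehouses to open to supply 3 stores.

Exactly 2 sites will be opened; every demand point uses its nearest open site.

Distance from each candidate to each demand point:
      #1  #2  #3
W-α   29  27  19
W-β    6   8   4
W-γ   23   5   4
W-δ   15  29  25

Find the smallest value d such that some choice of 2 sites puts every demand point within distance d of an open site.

Open {W-β, W-γ}.
  Farthest demand point is #1 at distance 6 (to W-β); all others are ≤ 6.
With {W-α, W-β} the worst case is 8.
With {W-β, W-δ} the worst case is 8.
No size-2 selection achieves below 6.

6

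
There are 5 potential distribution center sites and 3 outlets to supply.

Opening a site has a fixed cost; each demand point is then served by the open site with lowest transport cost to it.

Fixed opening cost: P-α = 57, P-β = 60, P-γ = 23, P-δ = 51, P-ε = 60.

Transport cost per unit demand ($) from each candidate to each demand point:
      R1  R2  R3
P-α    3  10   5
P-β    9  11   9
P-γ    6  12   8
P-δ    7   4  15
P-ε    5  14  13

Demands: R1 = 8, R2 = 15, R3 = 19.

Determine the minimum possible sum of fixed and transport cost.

Open {P-α, P-δ}: assign each demand point to its cheapest open site.
  R1→P-α 8×3=24, R2→P-δ 15×4=60, R3→P-α 19×5=95
  transport cost 179, fixed 108 → total 287.
Compare {P-α, P-γ, P-δ}: transport cost 179 + fixed 131 = 310.
Compare {P-α}: transport cost 269 + fixed 57 = 326.
Compare {P-γ, P-δ}: transport cost 260 + fixed 74 = 334.
All other subsets cost ≥ 310. Minimum total cost: 287.

287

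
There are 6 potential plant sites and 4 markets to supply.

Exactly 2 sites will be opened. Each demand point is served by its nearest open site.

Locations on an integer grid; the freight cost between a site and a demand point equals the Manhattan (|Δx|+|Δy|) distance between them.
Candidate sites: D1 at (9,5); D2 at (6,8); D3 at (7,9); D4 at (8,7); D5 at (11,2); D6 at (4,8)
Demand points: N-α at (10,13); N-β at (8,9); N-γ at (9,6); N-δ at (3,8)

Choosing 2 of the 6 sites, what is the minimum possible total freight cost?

Open {D4, D6}.
  N-α→D4 8, N-β→D4 2, N-γ→D4 2, N-δ→D6 1  ⇒ total 13.
Compare {D1, D3}: total 14.
Compare {D3, D6}: total 14.
No size-2 selection does better; minimum is 13.

13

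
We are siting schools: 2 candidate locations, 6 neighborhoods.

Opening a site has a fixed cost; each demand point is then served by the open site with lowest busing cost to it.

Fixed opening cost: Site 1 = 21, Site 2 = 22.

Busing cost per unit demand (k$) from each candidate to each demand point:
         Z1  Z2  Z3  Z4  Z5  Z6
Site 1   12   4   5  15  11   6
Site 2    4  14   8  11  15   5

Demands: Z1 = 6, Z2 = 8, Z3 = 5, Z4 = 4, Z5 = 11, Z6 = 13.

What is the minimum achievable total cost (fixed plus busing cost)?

Open {Site 1, Site 2}: assign each demand point to its cheapest open site.
  Z1→Site 2 6×4=24, Z2→Site 1 8×4=32, Z3→Site 1 5×5=25, Z4→Site 2 4×11=44, Z5→Site 1 11×11=121, Z6→Site 2 13×5=65
  busing cost 311, fixed 43 → total 354.
Compare {Site 1}: busing cost 388 + fixed 21 = 409.
Compare {Site 2}: busing cost 450 + fixed 22 = 472.

354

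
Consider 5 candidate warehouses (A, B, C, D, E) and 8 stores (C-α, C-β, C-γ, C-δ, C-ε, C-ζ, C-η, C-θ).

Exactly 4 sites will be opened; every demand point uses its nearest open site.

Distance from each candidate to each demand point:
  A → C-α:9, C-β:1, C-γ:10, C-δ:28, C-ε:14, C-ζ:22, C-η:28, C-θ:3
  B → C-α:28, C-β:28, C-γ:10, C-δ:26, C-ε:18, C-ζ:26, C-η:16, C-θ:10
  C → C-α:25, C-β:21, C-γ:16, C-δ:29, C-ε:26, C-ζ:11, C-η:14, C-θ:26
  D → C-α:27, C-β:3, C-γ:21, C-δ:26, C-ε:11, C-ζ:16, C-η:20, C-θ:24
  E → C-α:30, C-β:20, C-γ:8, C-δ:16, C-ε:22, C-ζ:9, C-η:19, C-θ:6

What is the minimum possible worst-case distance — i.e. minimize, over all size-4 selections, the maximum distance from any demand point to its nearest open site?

16

Open {A, B, C, E}.
  Farthest demand point is C-δ at distance 16 (to E); all others are ≤ 16.
With {A, B, D, E} the worst case is 16.
With {A, C, D, E} the worst case is 16.
No size-4 selection achieves below 16.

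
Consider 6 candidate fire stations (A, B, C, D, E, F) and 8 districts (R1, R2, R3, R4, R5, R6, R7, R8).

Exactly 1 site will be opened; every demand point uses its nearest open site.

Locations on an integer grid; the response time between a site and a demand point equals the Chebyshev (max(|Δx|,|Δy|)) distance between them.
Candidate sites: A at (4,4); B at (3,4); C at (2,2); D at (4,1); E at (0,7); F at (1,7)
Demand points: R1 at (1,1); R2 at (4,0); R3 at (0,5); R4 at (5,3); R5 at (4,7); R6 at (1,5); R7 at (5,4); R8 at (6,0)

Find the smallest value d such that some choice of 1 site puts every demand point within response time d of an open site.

Open {A}.
  Farthest demand point is R2 at response time 4 (to A); all others are ≤ 4.
With {B} the worst case is 4.
With {C} the worst case is 5.
No size-1 selection achieves below 4.

4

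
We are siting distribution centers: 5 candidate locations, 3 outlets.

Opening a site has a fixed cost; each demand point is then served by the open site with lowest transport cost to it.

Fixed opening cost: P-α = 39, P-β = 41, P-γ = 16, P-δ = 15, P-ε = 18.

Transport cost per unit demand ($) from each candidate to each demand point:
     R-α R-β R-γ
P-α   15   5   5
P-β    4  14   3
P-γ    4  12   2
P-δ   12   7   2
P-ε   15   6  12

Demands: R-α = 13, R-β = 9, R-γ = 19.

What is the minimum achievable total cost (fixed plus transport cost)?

178

Open {P-γ, P-ε}: assign each demand point to its cheapest open site.
  R-α→P-γ 13×4=52, R-β→P-ε 9×6=54, R-γ→P-γ 19×2=38
  transport cost 144, fixed 34 → total 178.
Compare {P-γ, P-δ}: transport cost 153 + fixed 31 = 184.
Compare {P-α, P-γ}: transport cost 135 + fixed 55 = 190.
Compare {P-γ, P-δ, P-ε}: transport cost 144 + fixed 49 = 193.
All other subsets cost ≥ 184. Minimum total cost: 178.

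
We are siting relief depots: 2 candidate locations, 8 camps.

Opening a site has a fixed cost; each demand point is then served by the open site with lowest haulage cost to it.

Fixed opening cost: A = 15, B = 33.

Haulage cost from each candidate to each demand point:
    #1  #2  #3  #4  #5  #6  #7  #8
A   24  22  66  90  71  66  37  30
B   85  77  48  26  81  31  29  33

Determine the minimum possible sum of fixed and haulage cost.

Open {A, B}: assign each demand point to its cheapest open site.
  #1→A 24, #2→A 22, #3→B 48, #4→B 26, #5→A 71, #6→B 31, #7→B 29, #8→A 30
  haulage cost 281, fixed 48 → total 329.
Compare {A}: haulage cost 406 + fixed 15 = 421.
Compare {B}: haulage cost 410 + fixed 33 = 443.

329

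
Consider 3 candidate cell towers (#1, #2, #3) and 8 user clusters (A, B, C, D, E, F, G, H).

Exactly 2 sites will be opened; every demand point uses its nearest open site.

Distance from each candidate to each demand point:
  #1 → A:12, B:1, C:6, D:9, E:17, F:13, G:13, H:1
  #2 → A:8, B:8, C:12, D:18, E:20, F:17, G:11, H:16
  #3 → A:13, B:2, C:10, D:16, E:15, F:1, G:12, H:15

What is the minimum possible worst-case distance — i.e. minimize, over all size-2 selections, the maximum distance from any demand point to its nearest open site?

Open {#1, #3}.
  Farthest demand point is E at distance 15 (to #3); all others are ≤ 15.
With {#2, #3} the worst case is 16.
With {#1, #2} the worst case is 17.
No size-2 selection achieves below 15.

15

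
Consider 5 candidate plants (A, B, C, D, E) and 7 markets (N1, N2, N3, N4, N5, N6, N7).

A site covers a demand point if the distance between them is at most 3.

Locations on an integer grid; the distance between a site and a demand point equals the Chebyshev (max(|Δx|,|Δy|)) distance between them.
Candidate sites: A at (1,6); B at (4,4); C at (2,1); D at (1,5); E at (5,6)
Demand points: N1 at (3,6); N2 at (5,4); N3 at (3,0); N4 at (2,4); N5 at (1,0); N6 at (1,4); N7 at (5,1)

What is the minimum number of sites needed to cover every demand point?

2

Coverage sets (demand points within 3 of each site):
  A: {N1, N4, N6}
  B: {N1, N2, N4, N6, N7}
  C: {N2, N3, N4, N5, N6, N7}
  D: {N1, N4, N6}
  E: {N1, N2, N4}
No single site covers all 7 demand points.
But {A, C} covers everything, so the minimum is 2.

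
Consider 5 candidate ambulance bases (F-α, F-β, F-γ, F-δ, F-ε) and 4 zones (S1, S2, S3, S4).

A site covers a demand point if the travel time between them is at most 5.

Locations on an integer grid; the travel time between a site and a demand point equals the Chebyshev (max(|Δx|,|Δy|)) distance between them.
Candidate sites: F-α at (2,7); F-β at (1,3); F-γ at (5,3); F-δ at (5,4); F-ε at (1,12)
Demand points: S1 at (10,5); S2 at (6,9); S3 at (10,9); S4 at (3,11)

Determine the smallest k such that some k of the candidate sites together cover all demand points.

Coverage sets (demand points within 5 of each site):
  F-α: {S2, S4}
  F-β: {}
  F-γ: {S1}
  F-δ: {S1, S2, S3}
  F-ε: {S2, S4}
No single site covers all 4 demand points.
But {F-α, F-δ} covers everything, so the minimum is 2.

2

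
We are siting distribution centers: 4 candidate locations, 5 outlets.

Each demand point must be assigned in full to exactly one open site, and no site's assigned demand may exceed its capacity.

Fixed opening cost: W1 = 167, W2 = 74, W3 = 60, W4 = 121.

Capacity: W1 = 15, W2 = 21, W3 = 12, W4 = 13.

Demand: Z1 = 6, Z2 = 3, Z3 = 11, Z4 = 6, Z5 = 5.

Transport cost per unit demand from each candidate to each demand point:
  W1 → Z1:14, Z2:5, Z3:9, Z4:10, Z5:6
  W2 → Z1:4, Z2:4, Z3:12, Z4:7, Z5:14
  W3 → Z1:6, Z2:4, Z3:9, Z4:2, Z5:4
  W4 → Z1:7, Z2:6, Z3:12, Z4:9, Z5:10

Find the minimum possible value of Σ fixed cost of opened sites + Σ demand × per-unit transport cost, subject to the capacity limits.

334

Open {W2, W3}; cheapest assignment that respects the capacities:
  W2 (cap 21, load 20): Z1, Z2, Z3 — cost 6×4 + 3×4 + 11×12 = 168
  W3 (cap 12, load 11): Z4, Z5 — cost 6×2 + 5×4 = 32
  Shipping 200, fixed 134 → total 334.
  Any other capacity-feasible assignment to {W2, W3} ships for at least 200.
Compare {W2, W3, W4}: its best feasible assignment gives total 455.
Compare {W2, W4}: its best feasible assignment gives total 467.
Every other set of open sites that can feasibly serve all demand totals ≥ 455 even under its best assignment. Minimum: 334.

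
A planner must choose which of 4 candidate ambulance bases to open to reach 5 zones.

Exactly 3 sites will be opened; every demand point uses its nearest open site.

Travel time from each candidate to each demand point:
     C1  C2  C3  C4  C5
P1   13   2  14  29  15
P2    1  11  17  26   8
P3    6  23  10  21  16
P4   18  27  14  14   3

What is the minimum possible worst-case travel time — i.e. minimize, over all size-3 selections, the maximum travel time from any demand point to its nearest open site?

14

Open {P1, P2, P4}.
  Farthest demand point is C3 at travel time 14 (to P1); all others are ≤ 14.
With {P1, P3, P4} the worst case is 14.
With {P2, P3, P4} the worst case is 14.
No size-3 selection achieves below 14.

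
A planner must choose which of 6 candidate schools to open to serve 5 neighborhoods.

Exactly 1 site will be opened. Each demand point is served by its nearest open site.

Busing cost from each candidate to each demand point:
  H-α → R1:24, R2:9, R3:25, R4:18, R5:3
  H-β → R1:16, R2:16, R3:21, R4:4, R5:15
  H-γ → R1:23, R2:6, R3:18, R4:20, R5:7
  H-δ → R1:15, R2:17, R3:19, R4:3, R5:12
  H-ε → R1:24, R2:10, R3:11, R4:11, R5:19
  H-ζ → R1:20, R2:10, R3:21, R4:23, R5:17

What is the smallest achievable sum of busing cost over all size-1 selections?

Open {H-δ}.
  R1→H-δ 15, R2→H-δ 17, R3→H-δ 19, R4→H-δ 3, R5→H-δ 12  ⇒ total 66.
Compare {H-β}: total 72.
Compare {H-γ}: total 74.
No size-1 selection does better; minimum is 66.

66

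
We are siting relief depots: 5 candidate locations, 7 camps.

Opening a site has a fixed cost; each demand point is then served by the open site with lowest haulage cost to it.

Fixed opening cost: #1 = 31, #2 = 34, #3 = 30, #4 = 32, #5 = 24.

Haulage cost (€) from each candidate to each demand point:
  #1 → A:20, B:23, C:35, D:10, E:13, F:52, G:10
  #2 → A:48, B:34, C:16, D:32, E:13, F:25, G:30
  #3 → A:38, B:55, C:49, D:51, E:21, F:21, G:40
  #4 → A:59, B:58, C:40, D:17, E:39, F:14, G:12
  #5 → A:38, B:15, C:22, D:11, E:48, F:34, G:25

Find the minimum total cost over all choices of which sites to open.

179

Open {#1, #5}: assign each demand point to its cheapest open site.
  A→#1 20, B→#5 15, C→#5 22, D→#1 10, E→#1 13, F→#5 34, G→#1 10
  haulage cost 124, fixed 55 → total 179.
Compare {#1, #2}: haulage cost 117 + fixed 65 = 182.
Compare {#1, #4}: haulage cost 125 + fixed 63 = 188.
Compare {#1, #4, #5}: haulage cost 104 + fixed 87 = 191.
All other subsets cost ≥ 182. Minimum total cost: 179.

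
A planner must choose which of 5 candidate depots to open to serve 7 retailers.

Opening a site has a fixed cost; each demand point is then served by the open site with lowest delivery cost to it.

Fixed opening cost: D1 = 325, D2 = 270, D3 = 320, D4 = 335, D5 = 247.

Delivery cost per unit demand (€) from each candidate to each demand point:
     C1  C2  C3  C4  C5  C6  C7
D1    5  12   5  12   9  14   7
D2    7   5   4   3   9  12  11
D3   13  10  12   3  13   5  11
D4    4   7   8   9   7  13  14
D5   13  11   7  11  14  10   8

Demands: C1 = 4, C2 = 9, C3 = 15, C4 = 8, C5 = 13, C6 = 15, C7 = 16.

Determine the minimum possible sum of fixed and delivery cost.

Open {D2}: assign each demand point to its cheapest open site.
  C1→D2 4×7=28, C2→D2 9×5=45, C3→D2 15×4=60, C4→D2 8×3=24, C5→D2 13×9=117, C6→D2 15×12=180, C7→D2 16×11=176
  delivery cost 630, fixed 270 → total 900.
Compare {D5}: delivery cost 804 + fixed 247 = 1051.
Compare {D1}: delivery cost 738 + fixed 325 = 1063.
Compare {D2, D5}: delivery cost 552 + fixed 517 = 1069.
All other subsets cost ≥ 1051. Minimum total cost: 900.

900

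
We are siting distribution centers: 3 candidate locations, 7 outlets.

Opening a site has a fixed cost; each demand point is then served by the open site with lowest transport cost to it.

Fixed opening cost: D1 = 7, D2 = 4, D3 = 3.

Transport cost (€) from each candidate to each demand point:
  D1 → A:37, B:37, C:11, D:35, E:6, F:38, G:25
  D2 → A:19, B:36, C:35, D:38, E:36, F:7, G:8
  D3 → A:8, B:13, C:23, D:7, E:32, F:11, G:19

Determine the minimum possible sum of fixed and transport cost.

74

Open {D1, D2, D3}: assign each demand point to its cheapest open site.
  A→D3 8, B→D3 13, C→D1 11, D→D3 7, E→D1 6, F→D2 7, G→D2 8
  transport cost 60, fixed 14 → total 74.
Compare {D1, D3}: transport cost 75 + fixed 10 = 85.
Compare {D2, D3}: transport cost 98 + fixed 7 = 105.
Compare {D3}: transport cost 113 + fixed 3 = 116.
All other subsets cost ≥ 85. Minimum total cost: 74.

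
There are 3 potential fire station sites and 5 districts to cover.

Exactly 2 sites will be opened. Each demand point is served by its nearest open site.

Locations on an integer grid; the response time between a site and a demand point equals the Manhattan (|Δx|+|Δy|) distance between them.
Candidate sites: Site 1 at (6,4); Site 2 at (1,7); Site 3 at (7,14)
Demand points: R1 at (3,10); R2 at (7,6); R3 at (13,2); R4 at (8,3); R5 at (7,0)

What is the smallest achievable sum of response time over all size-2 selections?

Open {Site 1, Site 2}.
  R1→Site 2 5, R2→Site 1 3, R3→Site 1 9, R4→Site 1 3, R5→Site 1 5  ⇒ total 25.
Compare {Site 1, Site 3}: total 28.
Compare {Site 2, Site 3}: total 53.

25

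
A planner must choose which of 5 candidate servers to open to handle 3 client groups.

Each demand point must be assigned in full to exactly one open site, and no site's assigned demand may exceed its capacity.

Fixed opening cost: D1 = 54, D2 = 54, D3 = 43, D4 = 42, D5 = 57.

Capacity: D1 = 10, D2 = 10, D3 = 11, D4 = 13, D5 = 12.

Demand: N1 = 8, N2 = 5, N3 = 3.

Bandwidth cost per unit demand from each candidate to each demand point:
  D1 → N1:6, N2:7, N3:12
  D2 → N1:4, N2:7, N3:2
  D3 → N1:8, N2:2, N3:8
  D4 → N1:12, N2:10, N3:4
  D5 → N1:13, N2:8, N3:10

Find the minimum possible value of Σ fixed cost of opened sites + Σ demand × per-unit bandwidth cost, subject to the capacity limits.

163

Open {D2, D3}; cheapest assignment that respects the capacities:
  D2 (cap 10, load 8): N1 — cost 8×4 = 32
  D3 (cap 11, load 8): N2, N3 — cost 5×2 + 3×8 = 34
  Shipping 66, fixed 97 → total 163.
  Any other capacity-feasible assignment to {D2, D3} ships for at least 66.
Compare {D1, D3}: its best feasible assignment gives total 179.
Compare {D2, D4}: its best feasible assignment gives total 190.
Every other set of open sites that can feasibly serve all demand totals ≥ 179 even under its best assignment. Minimum: 163.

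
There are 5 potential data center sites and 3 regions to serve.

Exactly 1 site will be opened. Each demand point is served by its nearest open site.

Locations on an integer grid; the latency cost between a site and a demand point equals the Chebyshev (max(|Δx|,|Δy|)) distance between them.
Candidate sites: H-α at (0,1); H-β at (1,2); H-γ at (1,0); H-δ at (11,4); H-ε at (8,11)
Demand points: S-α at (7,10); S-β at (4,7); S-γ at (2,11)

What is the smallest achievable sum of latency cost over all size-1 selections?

11

Open {H-ε}.
  S-α→H-ε 1, S-β→H-ε 4, S-γ→H-ε 6  ⇒ total 11.
Compare {H-β}: total 22.
Compare {H-δ}: total 22.
No size-1 selection does better; minimum is 11.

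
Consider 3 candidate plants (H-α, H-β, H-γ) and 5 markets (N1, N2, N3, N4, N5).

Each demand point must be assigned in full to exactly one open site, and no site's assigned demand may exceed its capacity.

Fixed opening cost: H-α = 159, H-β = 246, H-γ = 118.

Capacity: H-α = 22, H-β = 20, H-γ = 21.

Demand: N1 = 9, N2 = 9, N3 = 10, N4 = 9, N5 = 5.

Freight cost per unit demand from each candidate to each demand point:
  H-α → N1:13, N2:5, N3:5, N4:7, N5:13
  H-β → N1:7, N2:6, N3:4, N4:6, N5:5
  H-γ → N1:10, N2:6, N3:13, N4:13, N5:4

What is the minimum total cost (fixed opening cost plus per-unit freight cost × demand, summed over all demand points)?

Open {H-α, H-β, H-γ}; cheapest assignment that respects the capacities:
  H-α (cap 22, load 18): N2, N4 — cost 9×5 + 9×7 = 108
  H-β (cap 20, load 19): N1, N3 — cost 9×7 + 10×4 = 103
  H-γ (cap 21, load 5): N5 — cost 5×4 = 20
  Shipping 231, fixed 523 → total 754.
  Any other capacity-feasible assignment to {H-α, H-β, H-γ} ships for at least 231.
Total demand is 42; every other set of sites either has combined capacity below 42 or cannot fit the demands without splitting one across sites, so {H-α, H-β, H-γ} is the only feasible choice of open sites. Minimum: 754.

754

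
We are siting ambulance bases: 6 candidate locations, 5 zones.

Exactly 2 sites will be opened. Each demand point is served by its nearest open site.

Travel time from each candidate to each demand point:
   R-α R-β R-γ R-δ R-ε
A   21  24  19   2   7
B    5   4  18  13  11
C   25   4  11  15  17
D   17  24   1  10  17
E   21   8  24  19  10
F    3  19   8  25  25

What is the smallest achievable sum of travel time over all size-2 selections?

31

Open {B, D}.
  R-α→B 5, R-β→B 4, R-γ→D 1, R-δ→D 10, R-ε→B 11  ⇒ total 31.
Compare {A, B}: total 36.
Compare {A, F}: total 39.
No size-2 selection does better; minimum is 31.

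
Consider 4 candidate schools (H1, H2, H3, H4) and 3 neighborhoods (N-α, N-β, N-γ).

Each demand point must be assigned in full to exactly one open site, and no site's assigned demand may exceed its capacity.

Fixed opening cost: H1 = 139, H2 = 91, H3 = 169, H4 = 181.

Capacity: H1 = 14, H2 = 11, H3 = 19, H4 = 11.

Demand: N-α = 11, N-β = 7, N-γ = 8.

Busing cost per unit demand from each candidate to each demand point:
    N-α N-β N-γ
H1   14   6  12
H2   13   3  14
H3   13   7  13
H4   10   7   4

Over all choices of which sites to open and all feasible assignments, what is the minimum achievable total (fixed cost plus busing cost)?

Open {H2, H3}; cheapest assignment that respects the capacities:
  H2 (cap 11, load 7): N-β — cost 7×3 = 21
  H3 (cap 19, load 19): N-α, N-γ — cost 11×13 + 8×13 = 247
  Shipping 268, fixed 260 → total 528.
  Any other capacity-feasible assignment to {H2, H3} ships for at least 268.
Compare {H3, H4}: its best feasible assignment gives total 574.
Compare {H1, H3}: its best feasible assignment gives total 596.
Every other set of open sites that can feasibly serve all demand totals ≥ 574 even under its best assignment. Minimum: 528.

528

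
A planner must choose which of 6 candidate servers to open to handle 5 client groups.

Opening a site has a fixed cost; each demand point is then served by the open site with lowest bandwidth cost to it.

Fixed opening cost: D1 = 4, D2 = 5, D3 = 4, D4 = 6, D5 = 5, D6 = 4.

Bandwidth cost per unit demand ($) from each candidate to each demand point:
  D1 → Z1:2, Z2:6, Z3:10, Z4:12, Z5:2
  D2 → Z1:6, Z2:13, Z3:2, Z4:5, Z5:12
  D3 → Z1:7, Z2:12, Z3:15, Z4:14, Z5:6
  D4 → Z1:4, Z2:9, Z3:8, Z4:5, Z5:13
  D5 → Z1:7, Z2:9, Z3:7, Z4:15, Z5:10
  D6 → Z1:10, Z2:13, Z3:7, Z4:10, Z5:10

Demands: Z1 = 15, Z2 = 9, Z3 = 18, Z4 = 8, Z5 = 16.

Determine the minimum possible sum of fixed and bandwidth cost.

Open {D1, D2}: assign each demand point to its cheapest open site.
  Z1→D1 15×2=30, Z2→D1 9×6=54, Z3→D2 18×2=36, Z4→D2 8×5=40, Z5→D1 16×2=32
  bandwidth cost 192, fixed 9 → total 201.
Compare {D1, D2, D3}: bandwidth cost 192 + fixed 13 = 205.
Compare {D1, D2, D6}: bandwidth cost 192 + fixed 13 = 205.
Compare {D1, D2, D5}: bandwidth cost 192 + fixed 14 = 206.
All other subsets cost ≥ 205. Minimum total cost: 201.

201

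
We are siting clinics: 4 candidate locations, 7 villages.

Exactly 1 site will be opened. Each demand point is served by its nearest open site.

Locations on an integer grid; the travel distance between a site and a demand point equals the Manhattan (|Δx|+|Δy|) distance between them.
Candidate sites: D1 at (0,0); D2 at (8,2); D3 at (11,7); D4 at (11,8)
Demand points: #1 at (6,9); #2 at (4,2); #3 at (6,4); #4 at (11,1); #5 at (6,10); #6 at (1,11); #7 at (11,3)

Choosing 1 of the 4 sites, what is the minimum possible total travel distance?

51

Open {D2}.
  #1→D2 9, #2→D2 4, #3→D2 4, #4→D2 4, #5→D2 10, #6→D2 16, #7→D2 4  ⇒ total 51.
Compare {D3}: total 59.
Compare {D4}: total 60.
No size-1 selection does better; minimum is 51.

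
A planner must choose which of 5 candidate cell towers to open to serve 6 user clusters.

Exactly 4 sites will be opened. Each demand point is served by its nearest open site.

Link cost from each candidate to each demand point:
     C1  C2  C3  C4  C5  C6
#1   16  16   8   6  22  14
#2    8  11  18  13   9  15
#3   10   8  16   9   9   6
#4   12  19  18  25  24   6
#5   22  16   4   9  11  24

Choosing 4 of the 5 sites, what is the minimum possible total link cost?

41

Open {#1, #2, #3, #5}.
  C1→#2 8, C2→#3 8, C3→#5 4, C4→#1 6, C5→#2 9, C6→#3 6  ⇒ total 41.
Compare {#1, #3, #4, #5}: total 43.
Compare {#1, #2, #4, #5}: total 44.
No size-4 selection does better; minimum is 41.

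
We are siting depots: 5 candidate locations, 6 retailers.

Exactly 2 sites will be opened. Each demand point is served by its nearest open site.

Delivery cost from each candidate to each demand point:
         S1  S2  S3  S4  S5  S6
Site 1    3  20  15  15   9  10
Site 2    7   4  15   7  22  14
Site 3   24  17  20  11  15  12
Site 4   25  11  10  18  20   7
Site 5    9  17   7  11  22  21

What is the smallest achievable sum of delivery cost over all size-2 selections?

48

Open {Site 1, Site 2}.
  S1→Site 1 3, S2→Site 2 4, S3→Site 1 15, S4→Site 2 7, S5→Site 1 9, S6→Site 1 10  ⇒ total 48.
Compare {Site 1, Site 4}: total 55.
Compare {Site 2, Site 4}: total 55.
No size-2 selection does better; minimum is 48.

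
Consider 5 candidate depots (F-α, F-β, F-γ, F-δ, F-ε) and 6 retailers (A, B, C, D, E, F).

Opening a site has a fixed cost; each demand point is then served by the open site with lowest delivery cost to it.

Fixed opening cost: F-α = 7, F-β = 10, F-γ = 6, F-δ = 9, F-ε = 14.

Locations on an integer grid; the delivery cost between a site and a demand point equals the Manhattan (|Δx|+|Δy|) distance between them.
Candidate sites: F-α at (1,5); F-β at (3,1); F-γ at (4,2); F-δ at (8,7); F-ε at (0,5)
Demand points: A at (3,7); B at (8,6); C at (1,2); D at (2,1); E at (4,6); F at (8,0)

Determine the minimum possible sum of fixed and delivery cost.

Open {F-γ}: assign each demand point to its cheapest open site.
  A→F-γ 6, B→F-γ 8, C→F-γ 3, D→F-γ 3, E→F-γ 4, F→F-γ 6
  delivery cost 30, fixed 6 → total 36.
Compare {F-γ, F-δ}: delivery cost 22 + fixed 15 = 37.
Compare {F-α, F-δ}: delivery cost 24 + fixed 16 = 40.
Compare {F-β, F-δ}: delivery cost 21 + fixed 19 = 40.
All other subsets cost ≥ 37. Minimum total cost: 36.

36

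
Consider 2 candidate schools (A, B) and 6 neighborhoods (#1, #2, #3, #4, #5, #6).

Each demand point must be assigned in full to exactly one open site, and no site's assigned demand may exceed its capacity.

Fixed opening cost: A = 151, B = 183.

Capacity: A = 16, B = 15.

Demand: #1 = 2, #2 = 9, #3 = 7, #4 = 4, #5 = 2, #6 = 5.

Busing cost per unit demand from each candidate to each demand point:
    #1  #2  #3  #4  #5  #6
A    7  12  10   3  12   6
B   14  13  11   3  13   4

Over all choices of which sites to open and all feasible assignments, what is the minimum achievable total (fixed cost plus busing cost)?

591

Open {A, B}; cheapest assignment that respects the capacities:
  A (cap 16, load 15): #1, #2, #4 — cost 2×7 + 9×12 + 4×3 = 134
  B (cap 15, load 14): #3, #5, #6 — cost 7×11 + 2×13 + 5×4 = 123
  Shipping 257, fixed 334 → total 591.
  Any other capacity-feasible assignment to {A, B} ships for at least 257.
Total demand is 29 and no other set of sites has combined capacity ≥ 29, so {A, B} is the only feasible choice of open sites. Minimum: 591.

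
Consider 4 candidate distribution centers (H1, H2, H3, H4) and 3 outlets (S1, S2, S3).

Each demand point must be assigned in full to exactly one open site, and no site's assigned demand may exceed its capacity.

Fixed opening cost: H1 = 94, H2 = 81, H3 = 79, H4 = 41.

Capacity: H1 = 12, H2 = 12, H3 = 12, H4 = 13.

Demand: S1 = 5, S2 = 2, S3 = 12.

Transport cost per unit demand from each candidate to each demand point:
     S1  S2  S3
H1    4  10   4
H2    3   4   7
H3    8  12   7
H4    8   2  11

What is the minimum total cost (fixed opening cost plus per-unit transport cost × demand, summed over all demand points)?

227

Open {H1, H4}; cheapest assignment that respects the capacities:
  H1 (cap 12, load 12): S3 — cost 12×4 = 48
  H4 (cap 13, load 7): S1, S2 — cost 5×8 + 2×2 = 44
  Shipping 92, fixed 135 → total 227.
  Any other capacity-feasible assignment to {H1, H4} ships for at least 92.
Compare {H1, H2}: its best feasible assignment gives total 246.
Compare {H3, H4}: its best feasible assignment gives total 248.
Every other set of open sites that can feasibly serve all demand totals ≥ 246 even under its best assignment. Minimum: 227.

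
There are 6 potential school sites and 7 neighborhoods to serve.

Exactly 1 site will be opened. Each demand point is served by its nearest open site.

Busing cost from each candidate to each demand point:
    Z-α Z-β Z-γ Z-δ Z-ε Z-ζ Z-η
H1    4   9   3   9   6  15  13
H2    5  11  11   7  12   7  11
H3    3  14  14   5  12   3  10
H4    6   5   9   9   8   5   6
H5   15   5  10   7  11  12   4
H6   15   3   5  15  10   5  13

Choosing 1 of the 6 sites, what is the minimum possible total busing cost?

48

Open {H4}.
  Z-α→H4 6, Z-β→H4 5, Z-γ→H4 9, Z-δ→H4 9, Z-ε→H4 8, Z-ζ→H4 5, Z-η→H4 6  ⇒ total 48.
Compare {H1}: total 59.
Compare {H3}: total 61.
No size-1 selection does better; minimum is 48.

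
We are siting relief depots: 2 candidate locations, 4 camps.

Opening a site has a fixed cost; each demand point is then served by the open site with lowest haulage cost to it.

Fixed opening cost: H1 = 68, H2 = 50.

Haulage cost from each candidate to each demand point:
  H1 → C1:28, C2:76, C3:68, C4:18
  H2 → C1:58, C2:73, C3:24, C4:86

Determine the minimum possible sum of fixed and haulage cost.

Open {H1}: assign each demand point to its cheapest open site.
  C1→H1 28, C2→H1 76, C3→H1 68, C4→H1 18
  haulage cost 190, fixed 68 → total 258.
Compare {H1, H2}: haulage cost 143 + fixed 118 = 261.
Compare {H2}: haulage cost 241 + fixed 50 = 291.

258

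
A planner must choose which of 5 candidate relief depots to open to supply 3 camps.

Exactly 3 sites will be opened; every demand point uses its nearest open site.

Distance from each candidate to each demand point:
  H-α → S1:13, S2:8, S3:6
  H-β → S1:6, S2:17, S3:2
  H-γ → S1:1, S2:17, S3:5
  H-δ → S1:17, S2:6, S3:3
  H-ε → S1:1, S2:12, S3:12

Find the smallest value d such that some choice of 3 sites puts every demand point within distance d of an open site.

6

Open {H-α, H-β, H-δ}.
  Farthest demand point is S1 at distance 6 (to H-β); all others are ≤ 6.
With {H-α, H-γ, H-δ} the worst case is 6.
With {H-α, H-δ, H-ε} the worst case is 6.
No size-3 selection achieves below 6.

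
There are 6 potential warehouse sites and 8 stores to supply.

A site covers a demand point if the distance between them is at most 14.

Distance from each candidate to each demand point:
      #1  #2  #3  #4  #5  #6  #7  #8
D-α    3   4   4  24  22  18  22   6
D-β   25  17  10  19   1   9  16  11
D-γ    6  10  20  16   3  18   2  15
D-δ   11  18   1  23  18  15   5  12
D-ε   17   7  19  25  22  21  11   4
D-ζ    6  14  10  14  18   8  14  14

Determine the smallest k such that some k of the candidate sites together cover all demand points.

Coverage sets (demand points within 14 of each site):
  D-α: {#1, #2, #3, #8}
  D-β: {#3, #5, #6, #8}
  D-γ: {#1, #2, #5, #7}
  D-δ: {#1, #3, #7, #8}
  D-ε: {#2, #7, #8}
  D-ζ: {#1, #2, #3, #4, #6, #7, #8}
No single site covers all 8 demand points.
But {D-β, D-ζ} covers everything, so the minimum is 2.

2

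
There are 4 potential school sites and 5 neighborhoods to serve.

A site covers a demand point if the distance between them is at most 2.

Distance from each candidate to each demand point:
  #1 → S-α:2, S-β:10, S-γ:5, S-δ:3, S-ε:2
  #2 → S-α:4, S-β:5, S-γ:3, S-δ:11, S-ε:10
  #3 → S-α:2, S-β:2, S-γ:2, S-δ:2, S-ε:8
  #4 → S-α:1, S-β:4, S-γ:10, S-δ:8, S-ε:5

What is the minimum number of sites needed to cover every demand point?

2

Coverage sets (demand points within 2 of each site):
  #1: {S-α, S-ε}
  #2: {}
  #3: {S-α, S-β, S-γ, S-δ}
  #4: {S-α}
No single site covers all 5 demand points.
But {#1, #3} covers everything, so the minimum is 2.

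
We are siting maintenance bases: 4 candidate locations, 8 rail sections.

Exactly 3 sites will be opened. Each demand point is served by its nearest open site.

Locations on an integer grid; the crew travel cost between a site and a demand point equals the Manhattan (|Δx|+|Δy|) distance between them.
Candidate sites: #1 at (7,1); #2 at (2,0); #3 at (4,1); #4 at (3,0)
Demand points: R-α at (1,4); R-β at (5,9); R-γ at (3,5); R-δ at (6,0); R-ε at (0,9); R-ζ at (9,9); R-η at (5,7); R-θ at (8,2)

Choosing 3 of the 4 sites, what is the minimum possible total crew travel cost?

51

Open {#1, #2, #3}.
  R-α→#2 5, R-β→#3 9, R-γ→#3 5, R-δ→#1 2, R-ε→#2 11, R-ζ→#1 10, R-η→#3 7, R-θ→#1 2  ⇒ total 51.
Compare {#1, #2, #4}: total 53.
Compare {#1, #3, #4}: total 53.
No size-3 selection does better; minimum is 51.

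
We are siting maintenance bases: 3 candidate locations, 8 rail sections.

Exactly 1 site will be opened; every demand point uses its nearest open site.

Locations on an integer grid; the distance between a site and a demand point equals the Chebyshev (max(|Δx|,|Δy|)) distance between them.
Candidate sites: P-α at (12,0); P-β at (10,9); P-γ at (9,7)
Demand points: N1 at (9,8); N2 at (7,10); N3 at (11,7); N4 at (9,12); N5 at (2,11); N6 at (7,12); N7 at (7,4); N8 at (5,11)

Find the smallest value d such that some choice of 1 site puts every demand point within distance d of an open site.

7

Open {P-γ}.
  Farthest demand point is N5 at distance 7 (to P-γ); all others are ≤ 7.
With {P-β} the worst case is 8.
With {P-α} the worst case is 12.
No size-1 selection achieves below 7.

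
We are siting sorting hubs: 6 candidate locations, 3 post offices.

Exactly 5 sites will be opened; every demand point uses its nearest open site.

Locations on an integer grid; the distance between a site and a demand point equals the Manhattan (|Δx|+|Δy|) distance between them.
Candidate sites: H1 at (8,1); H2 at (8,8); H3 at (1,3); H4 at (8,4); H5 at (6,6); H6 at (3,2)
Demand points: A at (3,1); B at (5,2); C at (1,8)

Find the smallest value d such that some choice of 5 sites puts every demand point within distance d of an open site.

Open {H1, H2, H3, H4, H5}.
  Farthest demand point is C at distance 5 (to H3); all others are ≤ 5.
With {H1, H2, H3, H4, H6} the worst case is 5.
With {H1, H2, H3, H5, H6} the worst case is 5.
No size-5 selection achieves below 5.

5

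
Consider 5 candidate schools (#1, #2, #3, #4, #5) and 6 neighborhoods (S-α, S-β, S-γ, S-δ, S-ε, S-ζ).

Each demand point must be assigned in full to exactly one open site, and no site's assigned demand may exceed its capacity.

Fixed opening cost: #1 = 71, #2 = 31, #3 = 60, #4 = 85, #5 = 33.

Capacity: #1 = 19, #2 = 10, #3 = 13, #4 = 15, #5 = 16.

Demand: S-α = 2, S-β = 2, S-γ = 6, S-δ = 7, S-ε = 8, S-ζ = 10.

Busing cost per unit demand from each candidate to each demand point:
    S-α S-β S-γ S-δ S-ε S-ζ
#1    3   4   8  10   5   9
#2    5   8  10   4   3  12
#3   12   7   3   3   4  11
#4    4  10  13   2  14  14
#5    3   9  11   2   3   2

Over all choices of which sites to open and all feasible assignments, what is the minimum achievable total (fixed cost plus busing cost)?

Open {#2, #3, #5}; cheapest assignment that respects the capacities:
  #2 (cap 10, load 10): S-β, S-ε — cost 2×8 + 8×3 = 40
  #3 (cap 13, load 13): S-γ, S-δ — cost 6×3 + 7×3 = 39
  #5 (cap 16, load 12): S-α, S-ζ — cost 2×3 + 10×2 = 26
  Shipping 105, fixed 124 → total 229.
  Any other capacity-feasible assignment to {#2, #3, #5} ships for at least 105.
Compare {#1, #3, #5}: its best feasible assignment gives total 277.
Compare {#1, #2, #5}: its best feasible assignment gives total 285.
Every other set of open sites that can feasibly serve all demand totals ≥ 277 even under its best assignment. Minimum: 229.

229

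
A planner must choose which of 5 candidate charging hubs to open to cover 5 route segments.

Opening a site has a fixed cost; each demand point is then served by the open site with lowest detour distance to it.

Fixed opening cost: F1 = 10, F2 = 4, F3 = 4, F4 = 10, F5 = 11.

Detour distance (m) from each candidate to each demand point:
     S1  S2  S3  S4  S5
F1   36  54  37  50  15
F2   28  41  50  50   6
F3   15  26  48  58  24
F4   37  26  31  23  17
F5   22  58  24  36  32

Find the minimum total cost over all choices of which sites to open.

Open {F2, F3, F4}: assign each demand point to its cheapest open site.
  S1→F3 15, S2→F3 26, S3→F4 31, S4→F4 23, S5→F2 6
  detour distance 101, fixed 18 → total 119.
Compare {F2, F3, F4, F5}: detour distance 94 + fixed 29 = 123.
Compare {F3, F4}: detour distance 112 + fixed 14 = 126.
Compare {F2, F3, F5}: detour distance 107 + fixed 19 = 126.
All other subsets cost ≥ 123. Minimum total cost: 119.

119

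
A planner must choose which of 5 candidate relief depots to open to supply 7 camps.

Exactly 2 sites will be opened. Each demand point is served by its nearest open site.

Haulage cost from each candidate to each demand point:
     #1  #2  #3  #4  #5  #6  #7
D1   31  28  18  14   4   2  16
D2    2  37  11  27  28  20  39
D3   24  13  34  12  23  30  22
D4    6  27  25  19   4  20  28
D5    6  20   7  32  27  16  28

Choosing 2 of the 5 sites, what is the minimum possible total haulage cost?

Open {D1, D5}.
  #1→D5 6, #2→D5 20, #3→D5 7, #4→D1 14, #5→D1 4, #6→D1 2, #7→D1 16  ⇒ total 69.
Compare {D1, D2}: total 77.
Compare {D1, D4}: total 87.
No size-2 selection does better; minimum is 69.

69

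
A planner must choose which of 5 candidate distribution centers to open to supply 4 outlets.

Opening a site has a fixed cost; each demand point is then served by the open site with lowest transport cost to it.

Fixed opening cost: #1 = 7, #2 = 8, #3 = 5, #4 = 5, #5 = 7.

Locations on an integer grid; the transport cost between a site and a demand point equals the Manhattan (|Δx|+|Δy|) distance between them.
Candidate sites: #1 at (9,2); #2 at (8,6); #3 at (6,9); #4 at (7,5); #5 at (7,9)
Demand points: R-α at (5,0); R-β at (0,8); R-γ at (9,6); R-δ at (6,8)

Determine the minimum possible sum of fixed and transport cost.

Open {#3, #4}: assign each demand point to its cheapest open site.
  R-α→#4 7, R-β→#3 7, R-γ→#4 3, R-δ→#3 1
  transport cost 18, fixed 10 → total 28.
Compare {#3}: transport cost 24 + fixed 5 = 29.
Compare {#4}: transport cost 24 + fixed 5 = 29.
Compare {#1, #3}: transport cost 18 + fixed 12 = 30.
All other subsets cost ≥ 29. Minimum total cost: 28.

28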